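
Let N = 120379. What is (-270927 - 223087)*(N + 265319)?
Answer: -190540211772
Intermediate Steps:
(-270927 - 223087)*(N + 265319) = (-270927 - 223087)*(120379 + 265319) = -494014*385698 = -190540211772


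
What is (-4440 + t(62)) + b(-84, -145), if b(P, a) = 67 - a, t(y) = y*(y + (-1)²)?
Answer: -322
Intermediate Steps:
t(y) = y*(1 + y) (t(y) = y*(y + 1) = y*(1 + y))
(-4440 + t(62)) + b(-84, -145) = (-4440 + 62*(1 + 62)) + (67 - 1*(-145)) = (-4440 + 62*63) + (67 + 145) = (-4440 + 3906) + 212 = -534 + 212 = -322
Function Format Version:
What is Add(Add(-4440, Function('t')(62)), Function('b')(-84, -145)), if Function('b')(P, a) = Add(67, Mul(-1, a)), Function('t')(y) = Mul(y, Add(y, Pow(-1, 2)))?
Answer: -322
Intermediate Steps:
Function('t')(y) = Mul(y, Add(1, y)) (Function('t')(y) = Mul(y, Add(y, 1)) = Mul(y, Add(1, y)))
Add(Add(-4440, Function('t')(62)), Function('b')(-84, -145)) = Add(Add(-4440, Mul(62, Add(1, 62))), Add(67, Mul(-1, -145))) = Add(Add(-4440, Mul(62, 63)), Add(67, 145)) = Add(Add(-4440, 3906), 212) = Add(-534, 212) = -322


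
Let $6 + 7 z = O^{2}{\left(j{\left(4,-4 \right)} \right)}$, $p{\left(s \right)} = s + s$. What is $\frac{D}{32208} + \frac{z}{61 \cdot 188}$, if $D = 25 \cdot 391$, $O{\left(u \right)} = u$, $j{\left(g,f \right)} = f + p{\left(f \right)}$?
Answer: $\frac{3234191}{10596432} \approx 0.30521$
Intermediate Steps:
$p{\left(s \right)} = 2 s$
$j{\left(g,f \right)} = 3 f$ ($j{\left(g,f \right)} = f + 2 f = 3 f$)
$D = 9775$
$z = \frac{138}{7}$ ($z = - \frac{6}{7} + \frac{\left(3 \left(-4\right)\right)^{2}}{7} = - \frac{6}{7} + \frac{\left(-12\right)^{2}}{7} = - \frac{6}{7} + \frac{1}{7} \cdot 144 = - \frac{6}{7} + \frac{144}{7} = \frac{138}{7} \approx 19.714$)
$\frac{D}{32208} + \frac{z}{61 \cdot 188} = \frac{9775}{32208} + \frac{138}{7 \cdot 61 \cdot 188} = 9775 \cdot \frac{1}{32208} + \frac{138}{7 \cdot 11468} = \frac{9775}{32208} + \frac{138}{7} \cdot \frac{1}{11468} = \frac{9775}{32208} + \frac{69}{40138} = \frac{3234191}{10596432}$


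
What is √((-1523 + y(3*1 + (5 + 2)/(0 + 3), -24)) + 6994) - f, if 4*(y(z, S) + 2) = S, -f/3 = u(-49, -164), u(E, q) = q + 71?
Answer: -279 + 3*√607 ≈ -205.09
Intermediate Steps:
u(E, q) = 71 + q
f = 279 (f = -3*(71 - 164) = -3*(-93) = 279)
y(z, S) = -2 + S/4
√((-1523 + y(3*1 + (5 + 2)/(0 + 3), -24)) + 6994) - f = √((-1523 + (-2 + (¼)*(-24))) + 6994) - 1*279 = √((-1523 + (-2 - 6)) + 6994) - 279 = √((-1523 - 8) + 6994) - 279 = √(-1531 + 6994) - 279 = √5463 - 279 = 3*√607 - 279 = -279 + 3*√607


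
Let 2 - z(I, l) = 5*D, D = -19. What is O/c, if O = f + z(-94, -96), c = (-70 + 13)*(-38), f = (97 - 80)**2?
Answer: 193/1083 ≈ 0.17821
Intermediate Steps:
f = 289 (f = 17**2 = 289)
c = 2166 (c = -57*(-38) = 2166)
z(I, l) = 97 (z(I, l) = 2 - 5*(-19) = 2 - 1*(-95) = 2 + 95 = 97)
O = 386 (O = 289 + 97 = 386)
O/c = 386/2166 = 386*(1/2166) = 193/1083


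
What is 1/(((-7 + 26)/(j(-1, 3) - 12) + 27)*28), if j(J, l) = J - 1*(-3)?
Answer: 5/3514 ≈ 0.0014229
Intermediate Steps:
j(J, l) = 3 + J (j(J, l) = J + 3 = 3 + J)
1/(((-7 + 26)/(j(-1, 3) - 12) + 27)*28) = 1/(((-7 + 26)/((3 - 1) - 12) + 27)*28) = 1/((19/(2 - 12) + 27)*28) = 1/((19/(-10) + 27)*28) = 1/((19*(-1/10) + 27)*28) = 1/((-19/10 + 27)*28) = 1/((251/10)*28) = 1/(3514/5) = 5/3514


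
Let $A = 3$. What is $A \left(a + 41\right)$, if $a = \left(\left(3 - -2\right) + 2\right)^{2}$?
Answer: $270$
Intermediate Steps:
$a = 49$ ($a = \left(\left(3 + 2\right) + 2\right)^{2} = \left(5 + 2\right)^{2} = 7^{2} = 49$)
$A \left(a + 41\right) = 3 \left(49 + 41\right) = 3 \cdot 90 = 270$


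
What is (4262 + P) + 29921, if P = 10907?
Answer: 45090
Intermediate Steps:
(4262 + P) + 29921 = (4262 + 10907) + 29921 = 15169 + 29921 = 45090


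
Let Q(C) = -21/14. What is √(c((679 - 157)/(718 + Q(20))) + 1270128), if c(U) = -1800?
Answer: 2*√317082 ≈ 1126.2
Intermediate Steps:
Q(C) = -3/2 (Q(C) = -21*1/14 = -3/2)
√(c((679 - 157)/(718 + Q(20))) + 1270128) = √(-1800 + 1270128) = √1268328 = 2*√317082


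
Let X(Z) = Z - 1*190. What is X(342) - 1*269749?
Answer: -269597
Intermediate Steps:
X(Z) = -190 + Z (X(Z) = Z - 190 = -190 + Z)
X(342) - 1*269749 = (-190 + 342) - 1*269749 = 152 - 269749 = -269597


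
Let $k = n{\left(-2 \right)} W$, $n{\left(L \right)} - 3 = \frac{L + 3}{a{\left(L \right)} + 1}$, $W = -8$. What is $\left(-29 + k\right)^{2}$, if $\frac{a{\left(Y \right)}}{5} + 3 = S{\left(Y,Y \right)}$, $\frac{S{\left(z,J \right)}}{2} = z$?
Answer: $\frac{804609}{289} \approx 2784.1$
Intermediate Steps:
$S{\left(z,J \right)} = 2 z$
$a{\left(Y \right)} = -15 + 10 Y$ ($a{\left(Y \right)} = -15 + 5 \cdot 2 Y = -15 + 10 Y$)
$n{\left(L \right)} = 3 + \frac{3 + L}{-14 + 10 L}$ ($n{\left(L \right)} = 3 + \frac{L + 3}{\left(-15 + 10 L\right) + 1} = 3 + \frac{3 + L}{-14 + 10 L}$)
$k = - \frac{404}{17}$ ($k = \frac{-39 + 31 \left(-2\right)}{2 \left(-7 + 5 \left(-2\right)\right)} \left(-8\right) = \frac{-39 - 62}{2 \left(-7 - 10\right)} \left(-8\right) = \frac{1}{2} \frac{1}{-17} \left(-101\right) \left(-8\right) = \frac{1}{2} \left(- \frac{1}{17}\right) \left(-101\right) \left(-8\right) = \frac{101}{34} \left(-8\right) = - \frac{404}{17} \approx -23.765$)
$\left(-29 + k\right)^{2} = \left(-29 - \frac{404}{17}\right)^{2} = \left(- \frac{897}{17}\right)^{2} = \frac{804609}{289}$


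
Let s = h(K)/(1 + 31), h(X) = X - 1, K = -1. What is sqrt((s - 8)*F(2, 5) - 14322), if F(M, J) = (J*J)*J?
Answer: 3*I*sqrt(27253)/4 ≈ 123.81*I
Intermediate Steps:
h(X) = -1 + X
F(M, J) = J**3 (F(M, J) = J**2*J = J**3)
s = -1/16 (s = (-1 - 1)/(1 + 31) = -2/32 = -2*1/32 = -1/16 ≈ -0.062500)
sqrt((s - 8)*F(2, 5) - 14322) = sqrt((-1/16 - 8)*5**3 - 14322) = sqrt(-129/16*125 - 14322) = sqrt(-16125/16 - 14322) = sqrt(-245277/16) = 3*I*sqrt(27253)/4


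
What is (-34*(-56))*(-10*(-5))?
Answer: 95200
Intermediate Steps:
(-34*(-56))*(-10*(-5)) = 1904*50 = 95200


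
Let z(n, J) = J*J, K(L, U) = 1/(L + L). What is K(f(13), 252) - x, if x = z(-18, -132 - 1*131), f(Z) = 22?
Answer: -3043435/44 ≈ -69169.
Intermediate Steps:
K(L, U) = 1/(2*L)
z(n, J) = J²
x = 69169 (x = (-132 - 1*131)² = (-132 - 131)² = (-263)² = 69169)
K(f(13), 252) - x = (½)/22 - 1*69169 = (½)*(1/22) - 69169 = 1/44 - 69169 = -3043435/44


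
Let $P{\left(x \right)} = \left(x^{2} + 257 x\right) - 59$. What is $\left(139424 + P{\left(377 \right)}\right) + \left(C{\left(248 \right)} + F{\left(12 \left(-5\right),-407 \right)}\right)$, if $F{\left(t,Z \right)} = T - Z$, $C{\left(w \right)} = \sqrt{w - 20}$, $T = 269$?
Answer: $379059 + 2 \sqrt{57} \approx 3.7907 \cdot 10^{5}$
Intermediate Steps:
$C{\left(w \right)} = \sqrt{-20 + w}$
$P{\left(x \right)} = -59 + x^{2} + 257 x$
$F{\left(t,Z \right)} = 269 - Z$
$\left(139424 + P{\left(377 \right)}\right) + \left(C{\left(248 \right)} + F{\left(12 \left(-5\right),-407 \right)}\right) = \left(139424 + \left(-59 + 377^{2} + 257 \cdot 377\right)\right) + \left(\sqrt{-20 + 248} + \left(269 - -407\right)\right) = \left(139424 + \left(-59 + 142129 + 96889\right)\right) + \left(\sqrt{228} + \left(269 + 407\right)\right) = \left(139424 + 238959\right) + \left(2 \sqrt{57} + 676\right) = 378383 + \left(676 + 2 \sqrt{57}\right) = 379059 + 2 \sqrt{57}$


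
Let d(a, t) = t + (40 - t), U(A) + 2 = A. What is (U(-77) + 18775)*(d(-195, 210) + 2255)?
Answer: 42907320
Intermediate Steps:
U(A) = -2 + A
d(a, t) = 40
(U(-77) + 18775)*(d(-195, 210) + 2255) = ((-2 - 77) + 18775)*(40 + 2255) = (-79 + 18775)*2295 = 18696*2295 = 42907320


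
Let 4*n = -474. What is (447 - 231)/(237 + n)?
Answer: 144/79 ≈ 1.8228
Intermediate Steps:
n = -237/2 (n = (¼)*(-474) = -237/2 ≈ -118.50)
(447 - 231)/(237 + n) = (447 - 231)/(237 - 237/2) = 216/(237/2) = 216*(2/237) = 144/79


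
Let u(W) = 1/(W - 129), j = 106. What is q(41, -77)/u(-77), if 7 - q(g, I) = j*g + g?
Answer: 902280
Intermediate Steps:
u(W) = 1/(-129 + W)
q(g, I) = 7 - 107*g (q(g, I) = 7 - (106*g + g) = 7 - 107*g)
q(41, -77)/u(-77) = (7 - 107*41)/(1/(-129 - 77)) = (7 - 4387)/(1/(-206)) = -4380/(-1/206) = -4380*(-206) = 902280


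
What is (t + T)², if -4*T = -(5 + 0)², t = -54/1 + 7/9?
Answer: 2859481/1296 ≈ 2206.4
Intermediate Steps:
t = -479/9 (t = -54*1 + 7*(⅑) = -54 + 7/9 = -479/9 ≈ -53.222)
T = 25/4 (T = -(-1)*(5 + 0)²/4 = -(-1)*5²/4 = -(-1)*25/4 = -¼*(-25) = 25/4 ≈ 6.2500)
(t + T)² = (-479/9 + 25/4)² = (-1691/36)² = 2859481/1296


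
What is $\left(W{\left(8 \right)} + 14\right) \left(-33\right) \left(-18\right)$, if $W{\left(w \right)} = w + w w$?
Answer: $51084$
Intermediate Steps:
$W{\left(w \right)} = w + w^{2}$
$\left(W{\left(8 \right)} + 14\right) \left(-33\right) \left(-18\right) = \left(8 \left(1 + 8\right) + 14\right) \left(-33\right) \left(-18\right) = \left(8 \cdot 9 + 14\right) \left(-33\right) \left(-18\right) = \left(72 + 14\right) \left(-33\right) \left(-18\right) = 86 \left(-33\right) \left(-18\right) = \left(-2838\right) \left(-18\right) = 51084$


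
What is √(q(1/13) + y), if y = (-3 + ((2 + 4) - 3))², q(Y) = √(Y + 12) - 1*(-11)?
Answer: √(1859 + 13*√2041)/13 ≈ 3.8046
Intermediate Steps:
q(Y) = 11 + √(12 + Y) (q(Y) = √(12 + Y) + 11 = 11 + √(12 + Y))
y = 0 (y = (-3 + (6 - 3))² = (-3 + 3)² = 0² = 0)
√(q(1/13) + y) = √((11 + √(12 + 1/13)) + 0) = √((11 + √(157/13)) + 0) = √((11 + √2041/13) + 0) = √(11 + √2041/13)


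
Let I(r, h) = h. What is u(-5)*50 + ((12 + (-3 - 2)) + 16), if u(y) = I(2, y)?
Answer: -227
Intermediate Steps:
u(y) = y
u(-5)*50 + ((12 + (-3 - 2)) + 16) = -5*50 + ((12 + (-3 - 2)) + 16) = -250 + ((12 - 5) + 16) = -250 + (7 + 16) = -250 + 23 = -227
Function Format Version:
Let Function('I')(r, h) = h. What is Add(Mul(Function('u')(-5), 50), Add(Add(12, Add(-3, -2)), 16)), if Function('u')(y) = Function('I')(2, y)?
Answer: -227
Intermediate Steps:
Function('u')(y) = y
Add(Mul(Function('u')(-5), 50), Add(Add(12, Add(-3, -2)), 16)) = Add(Mul(-5, 50), Add(Add(12, Add(-3, -2)), 16)) = Add(-250, Add(Add(12, -5), 16)) = Add(-250, Add(7, 16)) = Add(-250, 23) = -227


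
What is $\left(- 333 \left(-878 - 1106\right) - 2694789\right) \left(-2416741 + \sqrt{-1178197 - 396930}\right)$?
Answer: $4915933952697 - 2034117 i \sqrt{1575127} \approx 4.9159 \cdot 10^{12} - 2.5529 \cdot 10^{9} i$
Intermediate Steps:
$\left(- 333 \left(-878 - 1106\right) - 2694789\right) \left(-2416741 + \sqrt{-1178197 - 396930}\right) = \left(\left(-333\right) \left(-1984\right) - 2694789\right) \left(-2416741 + \sqrt{-1575127}\right) = \left(660672 - 2694789\right) \left(-2416741 + i \sqrt{1575127}\right) = - 2034117 \left(-2416741 + i \sqrt{1575127}\right) = 4915933952697 - 2034117 i \sqrt{1575127}$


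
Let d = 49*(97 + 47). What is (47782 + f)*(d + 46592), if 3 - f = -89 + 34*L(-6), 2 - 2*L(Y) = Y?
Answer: 2561048224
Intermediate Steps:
L(Y) = 1 - Y/2
f = -44 (f = 3 - (-89 + 34*(1 - ½*(-6))) = 3 - (-89 + 34*(1 + 3)) = 3 - (-89 + 34*4) = 3 - (-89 + 136) = 3 - 1*47 = 3 - 47 = -44)
d = 7056 (d = 49*144 = 7056)
(47782 + f)*(d + 46592) = (47782 - 44)*(7056 + 46592) = 47738*53648 = 2561048224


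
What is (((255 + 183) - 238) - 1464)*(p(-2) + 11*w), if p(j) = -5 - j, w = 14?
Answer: -190864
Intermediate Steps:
(((255 + 183) - 238) - 1464)*(p(-2) + 11*w) = (((255 + 183) - 238) - 1464)*((-5 - 1*(-2)) + 11*14) = ((438 - 238) - 1464)*((-5 + 2) + 154) = (200 - 1464)*(-3 + 154) = -1264*151 = -190864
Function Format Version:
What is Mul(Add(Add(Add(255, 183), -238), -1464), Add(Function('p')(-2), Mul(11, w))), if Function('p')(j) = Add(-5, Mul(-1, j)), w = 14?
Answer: -190864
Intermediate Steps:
Mul(Add(Add(Add(255, 183), -238), -1464), Add(Function('p')(-2), Mul(11, w))) = Mul(Add(Add(Add(255, 183), -238), -1464), Add(Add(-5, Mul(-1, -2)), Mul(11, 14))) = Mul(Add(Add(438, -238), -1464), Add(Add(-5, 2), 154)) = Mul(Add(200, -1464), Add(-3, 154)) = Mul(-1264, 151) = -190864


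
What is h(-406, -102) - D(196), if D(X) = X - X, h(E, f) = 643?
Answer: 643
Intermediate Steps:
D(X) = 0
h(-406, -102) - D(196) = 643 - 1*0 = 643 + 0 = 643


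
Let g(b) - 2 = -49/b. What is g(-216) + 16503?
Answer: 3565129/216 ≈ 16505.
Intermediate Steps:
g(b) = 2 - 49/b
g(-216) + 16503 = (2 - 49/(-216)) + 16503 = (2 - 49*(-1/216)) + 16503 = (2 + 49/216) + 16503 = 481/216 + 16503 = 3565129/216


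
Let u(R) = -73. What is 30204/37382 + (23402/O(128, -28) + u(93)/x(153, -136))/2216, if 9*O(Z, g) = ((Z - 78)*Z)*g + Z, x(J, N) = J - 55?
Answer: 146666785836793/181717210755584 ≈ 0.80712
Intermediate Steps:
x(J, N) = -55 + J
O(Z, g) = Z/9 + Z*g*(-78 + Z)/9 (O(Z, g) = (((Z - 78)*Z)*g + Z)/9 = (((-78 + Z)*Z)*g + Z)/9 = ((Z*(-78 + Z))*g + Z)/9 = (Z*g*(-78 + Z) + Z)/9 = (Z + Z*g*(-78 + Z))/9 = Z/9 + Z*g*(-78 + Z)/9)
30204/37382 + (23402/O(128, -28) + u(93)/x(153, -136))/2216 = 30204/37382 + (23402/(((1/9)*128*(1 - 78*(-28) + 128*(-28)))) - 73/(-55 + 153))/2216 = 30204*(1/37382) + (23402/(((1/9)*128*(1 + 2184 - 3584))) - 73/98)*(1/2216) = 15102/18691 + (23402/(((1/9)*128*(-1399))) - 73*1/98)*(1/2216) = 15102/18691 + (23402/(-179072/9) - 73/98)*(1/2216) = 15102/18691 + (23402*(-9/179072) - 73/98)*(1/2216) = 15102/18691 + (-105309/89536 - 73/98)*(1/2216) = 15102/18691 - 8428205/4387264*1/2216 = 15102/18691 - 8428205/9722177024 = 146666785836793/181717210755584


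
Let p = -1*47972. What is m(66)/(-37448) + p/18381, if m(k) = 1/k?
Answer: -3592911469/1376663376 ≈ -2.6099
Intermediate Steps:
p = -47972
m(66)/(-37448) + p/18381 = 1/(66*(-37448)) - 47972/18381 = (1/66)*(-1/37448) - 47972*1/18381 = -1/2471568 - 47972/18381 = -3592911469/1376663376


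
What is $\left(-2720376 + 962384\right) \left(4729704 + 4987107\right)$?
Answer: $-17082076003512$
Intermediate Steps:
$\left(-2720376 + 962384\right) \left(4729704 + 4987107\right) = \left(-1757992\right) 9716811 = -17082076003512$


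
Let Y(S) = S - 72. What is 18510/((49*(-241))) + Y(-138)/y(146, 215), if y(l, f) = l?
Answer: -2591175/862057 ≈ -3.0058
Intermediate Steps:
Y(S) = -72 + S
18510/((49*(-241))) + Y(-138)/y(146, 215) = 18510/((49*(-241))) + (-72 - 138)/146 = 18510/(-11809) - 210*1/146 = 18510*(-1/11809) - 105/73 = -18510/11809 - 105/73 = -2591175/862057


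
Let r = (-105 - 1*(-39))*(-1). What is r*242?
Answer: 15972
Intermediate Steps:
r = 66 (r = (-105 + 39)*(-1) = -66*(-1) = 66)
r*242 = 66*242 = 15972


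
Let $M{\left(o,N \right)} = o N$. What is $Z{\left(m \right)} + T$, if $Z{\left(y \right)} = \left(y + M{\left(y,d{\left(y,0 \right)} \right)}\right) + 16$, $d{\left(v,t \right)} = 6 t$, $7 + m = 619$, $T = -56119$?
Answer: $-55491$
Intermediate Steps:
$m = 612$ ($m = -7 + 619 = 612$)
$M{\left(o,N \right)} = N o$
$Z{\left(y \right)} = 16 + y$ ($Z{\left(y \right)} = \left(y + 6 \cdot 0 y\right) + 16 = \left(y + 0 y\right) + 16 = \left(y + 0\right) + 16 = y + 16 = 16 + y$)
$Z{\left(m \right)} + T = \left(16 + 612\right) - 56119 = 628 - 56119 = -55491$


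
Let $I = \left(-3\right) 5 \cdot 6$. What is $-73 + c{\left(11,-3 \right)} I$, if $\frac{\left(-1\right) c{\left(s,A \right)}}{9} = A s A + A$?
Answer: $77687$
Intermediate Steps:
$I = -90$ ($I = \left(-15\right) 6 = -90$)
$c{\left(s,A \right)} = - 9 A - 9 s A^{2}$ ($c{\left(s,A \right)} = - 9 \left(A s A + A\right) = - 9 \left(s A^{2} + A\right) = - 9 \left(A + s A^{2}\right) = - 9 A - 9 s A^{2}$)
$-73 + c{\left(11,-3 \right)} I = -73 + \left(-9\right) \left(-3\right) \left(1 - 33\right) \left(-90\right) = -73 + \left(-9\right) \left(-3\right) \left(-32\right) \left(-90\right) = -73 - -77760 = -73 + 77760 = 77687$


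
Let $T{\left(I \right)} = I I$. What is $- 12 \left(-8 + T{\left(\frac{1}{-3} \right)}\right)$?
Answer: $\frac{284}{3} \approx 94.667$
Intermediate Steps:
$T{\left(I \right)} = I^{2}$
$- 12 \left(-8 + T{\left(\frac{1}{-3} \right)}\right) = - 12 \left(-8 + \left(\frac{1}{-3}\right)^{2}\right) = - 12 \left(-8 + \left(- \frac{1}{3}\right)^{2}\right) = - 12 \left(-8 + \frac{1}{9}\right) = \left(-12\right) \left(- \frac{71}{9}\right) = \frac{284}{3}$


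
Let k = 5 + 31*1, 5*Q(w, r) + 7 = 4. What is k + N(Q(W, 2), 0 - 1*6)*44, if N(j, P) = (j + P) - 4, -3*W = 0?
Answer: -2152/5 ≈ -430.40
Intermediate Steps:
W = 0 (W = -⅓*0 = 0)
Q(w, r) = -⅗ (Q(w, r) = -7/5 + (⅕)*4 = -7/5 + ⅘ = -⅗)
N(j, P) = -4 + P + j (N(j, P) = (P + j) - 4 = -4 + P + j)
k = 36 (k = 5 + 31 = 36)
k + N(Q(W, 2), 0 - 1*6)*44 = 36 + (-4 + (0 - 1*6) - ⅗)*44 = 36 + (-4 + (0 - 6) - ⅗)*44 = 36 + (-4 - 6 - ⅗)*44 = 36 - 53/5*44 = 36 - 2332/5 = -2152/5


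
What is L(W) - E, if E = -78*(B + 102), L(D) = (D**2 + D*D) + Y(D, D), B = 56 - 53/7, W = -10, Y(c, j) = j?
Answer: 83464/7 ≈ 11923.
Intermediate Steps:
B = 339/7 (B = 56 - 53*1/7 = 56 - 53/7 = 339/7 ≈ 48.429)
L(D) = D + 2*D**2 (L(D) = (D**2 + D*D) + D = (D**2 + D**2) + D = 2*D**2 + D = D + 2*D**2)
E = -82134/7 (E = -78*(339/7 + 102) = -78*1053/7 = -82134/7 ≈ -11733.)
L(W) - E = -10*(1 + 2*(-10)) - 1*(-82134/7) = -10*(1 - 20) + 82134/7 = -10*(-19) + 82134/7 = 190 + 82134/7 = 83464/7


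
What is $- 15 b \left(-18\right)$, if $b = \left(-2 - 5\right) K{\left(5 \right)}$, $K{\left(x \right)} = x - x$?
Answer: $0$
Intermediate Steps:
$K{\left(x \right)} = 0$
$b = 0$ ($b = \left(-2 - 5\right) 0 = \left(-7\right) 0 = 0$)
$- 15 b \left(-18\right) = \left(-15\right) 0 \left(-18\right) = 0 \left(-18\right) = 0$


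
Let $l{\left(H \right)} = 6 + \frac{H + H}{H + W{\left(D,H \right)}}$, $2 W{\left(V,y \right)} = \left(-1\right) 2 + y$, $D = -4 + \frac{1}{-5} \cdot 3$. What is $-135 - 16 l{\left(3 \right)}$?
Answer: $- \frac{1809}{7} \approx -258.43$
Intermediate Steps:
$D = - \frac{23}{5}$ ($D = -4 - \frac{3}{5} = - \frac{23}{5} \approx -4.6$)
$W{\left(V,y \right)} = -1 + \frac{y}{2}$ ($W{\left(V,y \right)} = \frac{\left(-1\right) 2 + y}{2} = \frac{-2 + y}{2} = -1 + \frac{y}{2}$)
$l{\left(H \right)} = 6 + \frac{2 H}{-1 + \frac{3 H}{2}}$ ($l{\left(H \right)} = 6 + \frac{H + H}{H + \left(-1 + \frac{H}{2}\right)} = 6 + \frac{2 H}{-1 + \frac{3 H}{2}}$)
$-135 - 16 l{\left(3 \right)} = -135 - 16 \frac{2 \left(-6 + 11 \cdot 3\right)}{-2 + 3 \cdot 3} = -135 - 16 \frac{2 \left(-6 + 33\right)}{-2 + 9} = -135 - 16 \cdot 2 \cdot \frac{1}{7} \cdot 27 = -135 - \frac{864}{7} = - \frac{1809}{7}$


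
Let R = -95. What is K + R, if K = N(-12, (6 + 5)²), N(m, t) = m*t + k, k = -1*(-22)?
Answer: -1525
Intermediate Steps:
k = 22
N(m, t) = 22 + m*t (N(m, t) = m*t + 22 = 22 + m*t)
K = -1430 (K = 22 - 12*(6 + 5)² = 22 - 12*11² = 22 - 12*121 = 22 - 1452 = -1430)
K + R = -1430 - 95 = -1525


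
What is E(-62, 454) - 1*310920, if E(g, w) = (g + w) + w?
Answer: -310074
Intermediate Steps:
E(g, w) = g + 2*w
E(-62, 454) - 1*310920 = (-62 + 2*454) - 1*310920 = (-62 + 908) - 310920 = 846 - 310920 = -310074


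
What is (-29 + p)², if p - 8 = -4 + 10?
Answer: 225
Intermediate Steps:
p = 14 (p = 8 + (-4 + 10) = 8 + 6 = 14)
(-29 + p)² = (-29 + 14)² = (-15)² = 225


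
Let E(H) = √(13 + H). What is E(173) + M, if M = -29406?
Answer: -29406 + √186 ≈ -29392.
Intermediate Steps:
E(173) + M = √(13 + 173) - 29406 = √186 - 29406 = -29406 + √186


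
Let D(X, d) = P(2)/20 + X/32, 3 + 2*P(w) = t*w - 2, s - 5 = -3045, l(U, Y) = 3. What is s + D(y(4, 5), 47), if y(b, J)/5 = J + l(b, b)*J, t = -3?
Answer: -60743/20 ≈ -3037.1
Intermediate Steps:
y(b, J) = 20*J (y(b, J) = 5*(J + 3*J) = 5*(4*J) = 20*J)
s = -3040 (s = 5 - 3045 = -3040)
P(w) = -5/2 - 3*w/2 (P(w) = -3/2 + (-3*w - 2)/2 = -3/2 + (-2 - 3*w)/2 = -3/2 + (-1 - 3*w/2) = -5/2 - 3*w/2)
D(X, d) = -11/40 + X/32 (D(X, d) = (-5/2 - 3/2*2)/20 + X/32 = (-5/2 - 3)*(1/20) + X*(1/32) = -11/2*1/20 + X/32 = -11/40 + X/32)
s + D(y(4, 5), 47) = -3040 + (-11/40 + (20*5)/32) = -3040 + (-11/40 + (1/32)*100) = -3040 + (-11/40 + 25/8) = -3040 + 57/20 = -60743/20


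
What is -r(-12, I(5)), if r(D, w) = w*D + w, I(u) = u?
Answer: 55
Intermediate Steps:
r(D, w) = w + D*w (r(D, w) = D*w + w = w + D*w)
-r(-12, I(5)) = -5*(1 - 12) = -5*(-11) = -1*(-55) = 55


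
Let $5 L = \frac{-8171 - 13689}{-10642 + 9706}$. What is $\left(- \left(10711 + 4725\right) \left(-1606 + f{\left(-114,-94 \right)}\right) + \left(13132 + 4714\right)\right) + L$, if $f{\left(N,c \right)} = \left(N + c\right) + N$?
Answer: $\frac{6968159329}{234} \approx 2.9778 \cdot 10^{7}$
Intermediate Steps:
$f{\left(N,c \right)} = c + 2 N$
$L = \frac{1093}{234}$ ($L = \frac{\left(-8171 - 13689\right) \frac{1}{-10642 + 9706}}{5} = \frac{\left(-21860\right) \frac{1}{-936}}{5} = \frac{\left(-21860\right) \left(- \frac{1}{936}\right)}{5} = \frac{1}{5} \cdot \frac{5465}{234} = \frac{1093}{234} \approx 4.6709$)
$\left(- \left(10711 + 4725\right) \left(-1606 + f{\left(-114,-94 \right)}\right) + \left(13132 + 4714\right)\right) + L = \left(- \left(10711 + 4725\right) \left(-1606 + \left(-94 + 2 \left(-114\right)\right)\right) + \left(13132 + 4714\right)\right) + \frac{1093}{234} = \left(- 15436 \left(-1606 - 322\right) + 17846\right) + \frac{1093}{234} = \left(- 15436 \left(-1928\right) + 17846\right) + \frac{1093}{234} = \left(\left(-1\right) \left(-29760608\right) + 17846\right) + \frac{1093}{234} = \left(29760608 + 17846\right) + \frac{1093}{234} = 29778454 + \frac{1093}{234} = \frac{6968159329}{234}$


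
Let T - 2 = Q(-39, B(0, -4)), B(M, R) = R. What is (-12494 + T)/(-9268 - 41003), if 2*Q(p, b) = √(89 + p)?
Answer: 4164/16757 - 5*√2/100542 ≈ 0.24842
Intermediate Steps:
Q(p, b) = √(89 + p)/2
T = 2 + 5*√2/2 (T = 2 + √(89 - 39)/2 = 2 + √50/2 = 2 + (5*√2)/2 = 2 + 5*√2/2 ≈ 5.5355)
(-12494 + T)/(-9268 - 41003) = (-12494 + (2 + 5*√2/2))/(-9268 - 41003) = (-12492 + 5*√2/2)/(-50271) = (-12492 + 5*√2/2)*(-1/50271) = 4164/16757 - 5*√2/100542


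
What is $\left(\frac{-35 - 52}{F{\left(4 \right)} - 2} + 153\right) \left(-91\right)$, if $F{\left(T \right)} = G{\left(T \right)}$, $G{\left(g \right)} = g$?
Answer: $- \frac{19929}{2} \approx -9964.5$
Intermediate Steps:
$F{\left(T \right)} = T$
$\left(\frac{-35 - 52}{F{\left(4 \right)} - 2} + 153\right) \left(-91\right) = \left(\frac{-35 - 52}{4 - 2} + 153\right) \left(-91\right) = \left(- \frac{87}{2} + 153\right) \left(-91\right) = \frac{219}{2} \left(-91\right) = - \frac{19929}{2}$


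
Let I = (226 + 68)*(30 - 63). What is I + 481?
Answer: -9221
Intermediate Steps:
I = -9702 (I = 294*(-33) = -9702)
I + 481 = -9702 + 481 = -9221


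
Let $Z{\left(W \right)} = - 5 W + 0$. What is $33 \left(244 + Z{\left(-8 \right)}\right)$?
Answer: $9372$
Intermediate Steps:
$Z{\left(W \right)} = - 5 W$
$33 \left(244 + Z{\left(-8 \right)}\right) = 33 \left(244 - -40\right) = 33 \left(244 + 40\right) = 33 \cdot 284 = 9372$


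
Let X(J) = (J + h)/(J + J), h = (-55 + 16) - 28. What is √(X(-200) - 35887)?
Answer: I*√14354533/20 ≈ 189.44*I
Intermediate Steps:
h = -67 (h = -39 - 28 = -67)
X(J) = (-67 + J)/(2*J) (X(J) = (J - 67)/(J + J) = (-67 + J)/((2*J)) = (-67 + J)*(1/(2*J)) = (-67 + J)/(2*J))
√(X(-200) - 35887) = √((½)*(-67 - 200)/(-200) - 35887) = √((½)*(-1/200)*(-267) - 35887) = √(267/400 - 35887) = √(-14354533/400) = I*√14354533/20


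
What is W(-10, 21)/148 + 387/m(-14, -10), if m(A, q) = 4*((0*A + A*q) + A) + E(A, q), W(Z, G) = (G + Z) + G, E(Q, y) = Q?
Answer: 18239/18130 ≈ 1.0060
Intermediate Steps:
W(Z, G) = Z + 2*G
m(A, q) = 5*A + 4*A*q (m(A, q) = 4*((0*A + A*q) + A) + A = 4*((0 + A*q) + A) + A = 4*(A*q + A) + A = 4*(A + A*q) + A = (4*A + 4*A*q) + A = 5*A + 4*A*q)
W(-10, 21)/148 + 387/m(-14, -10) = (-10 + 2*21)/148 + 387/((-14*(5 + 4*(-10)))) = (-10 + 42)*(1/148) + 387/((-14*(5 - 40))) = 32*(1/148) + 387/((-14*(-35))) = 8/37 + 387/490 = 18239/18130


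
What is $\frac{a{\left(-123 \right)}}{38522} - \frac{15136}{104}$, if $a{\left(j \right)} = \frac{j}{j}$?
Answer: $- \frac{72883611}{500786} \approx -145.54$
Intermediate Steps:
$a{\left(j \right)} = 1$
$\frac{a{\left(-123 \right)}}{38522} - \frac{15136}{104} = 1 \cdot \frac{1}{38522} - \frac{15136}{104} = 1 \cdot \frac{1}{38522} - \frac{1892}{13} = \frac{1}{38522} - \frac{1892}{13} = - \frac{72883611}{500786}$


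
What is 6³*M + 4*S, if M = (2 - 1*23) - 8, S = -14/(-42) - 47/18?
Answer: -56458/9 ≈ -6273.1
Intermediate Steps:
S = -41/18 (S = -14*(-1/42) - 47*1/18 = ⅓ - 47/18 = -41/18 ≈ -2.2778)
M = -29 (M = (2 - 23) - 8 = -21 - 8 = -29)
6³*M + 4*S = 6³*(-29) + 4*(-41/18) = 216*(-29) - 82/9 = -6264 - 82/9 = -56458/9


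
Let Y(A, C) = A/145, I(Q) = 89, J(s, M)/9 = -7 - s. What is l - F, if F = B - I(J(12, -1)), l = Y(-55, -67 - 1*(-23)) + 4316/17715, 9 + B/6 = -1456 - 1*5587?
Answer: 21782808034/513735 ≈ 42401.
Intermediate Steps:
J(s, M) = -63 - 9*s (J(s, M) = 9*(-7 - s) = -63 - 9*s)
B = -42312 (B = -54 + 6*(-1456 - 1*5587) = -54 + 6*(-1456 - 5587) = -54 + 6*(-7043) = -54 - 42258 = -42312)
Y(A, C) = A/145 (Y(A, C) = A*(1/145) = A/145)
l = -69701/513735 (l = (1/145)*(-55) + 4316/17715 = -11/29 + 4316*(1/17715) = -11/29 + 4316/17715 = -69701/513735 ≈ -0.13567)
F = -42401 (F = -42312 - 1*89 = -42312 - 89 = -42401)
l - F = -69701/513735 - 1*(-42401) = -69701/513735 + 42401 = 21782808034/513735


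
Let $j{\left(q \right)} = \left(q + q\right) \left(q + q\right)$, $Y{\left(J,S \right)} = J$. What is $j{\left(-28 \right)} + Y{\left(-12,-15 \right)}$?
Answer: $3124$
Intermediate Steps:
$j{\left(q \right)} = 4 q^{2}$ ($j{\left(q \right)} = 2 q 2 q = 4 q^{2}$)
$j{\left(-28 \right)} + Y{\left(-12,-15 \right)} = 4 \left(-28\right)^{2} - 12 = 4 \cdot 784 - 12 = 3136 - 12 = 3124$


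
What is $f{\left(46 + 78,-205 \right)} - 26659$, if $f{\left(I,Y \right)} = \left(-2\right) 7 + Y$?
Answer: $-26878$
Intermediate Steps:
$f{\left(I,Y \right)} = -14 + Y$
$f{\left(46 + 78,-205 \right)} - 26659 = \left(-14 - 205\right) - 26659 = -219 - 26659 = -26878$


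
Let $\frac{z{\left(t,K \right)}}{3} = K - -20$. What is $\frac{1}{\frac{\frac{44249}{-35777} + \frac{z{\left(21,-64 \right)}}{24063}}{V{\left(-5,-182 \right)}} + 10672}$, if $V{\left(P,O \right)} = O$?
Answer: $\frac{52228051694}{557378124173785} \approx 9.3703 \cdot 10^{-5}$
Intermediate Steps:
$z{\left(t,K \right)} = 60 + 3 K$ ($z{\left(t,K \right)} = 3 \left(K - -20\right) = 3 \left(K + 20\right) = 3 \left(20 + K\right) = 60 + 3 K$)
$\frac{1}{\frac{\frac{44249}{-35777} + \frac{z{\left(21,-64 \right)}}{24063}}{V{\left(-5,-182 \right)}} + 10672} = \frac{1}{\frac{\frac{44249}{-35777} + \frac{60 + 3 \left(-64\right)}{24063}}{-182} + 10672} = \frac{1}{\left(44249 \left(- \frac{1}{35777}\right) + \left(60 - 192\right) \frac{1}{24063}\right) \left(- \frac{1}{182}\right) + 10672} = \frac{1}{\left(- \frac{44249}{35777} - \frac{44}{8021}\right) \left(- \frac{1}{182}\right) + 10672} = \frac{1}{\left(- \frac{356495417}{286967317}\right) \left(- \frac{1}{182}\right) + 10672} = \frac{1}{\frac{356495417}{52228051694} + 10672} = \frac{1}{\frac{557378124173785}{52228051694}} = \frac{52228051694}{557378124173785}$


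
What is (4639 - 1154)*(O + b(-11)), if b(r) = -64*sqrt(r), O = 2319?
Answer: 8081715 - 223040*I*sqrt(11) ≈ 8.0817e+6 - 7.3974e+5*I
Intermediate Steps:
(4639 - 1154)*(O + b(-11)) = (4639 - 1154)*(2319 - 64*I*sqrt(11)) = 3485*(2319 - 64*I*sqrt(11)) = 8081715 - 223040*I*sqrt(11)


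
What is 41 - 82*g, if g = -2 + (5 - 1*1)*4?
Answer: -1107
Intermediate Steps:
g = 14 (g = -2 + (5 - 1)*4 = -2 + 4*4 = -2 + 16 = 14)
41 - 82*g = 41 - 82*14 = 41 - 1148 = -1107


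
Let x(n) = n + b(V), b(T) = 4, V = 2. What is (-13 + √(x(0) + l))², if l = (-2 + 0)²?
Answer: 177 - 52*√2 ≈ 103.46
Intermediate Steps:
l = 4 (l = (-2)² = 4)
x(n) = 4 + n (x(n) = n + 4 = 4 + n)
(-13 + √(x(0) + l))² = (-13 + √((4 + 0) + 4))² = (-13 + √(4 + 4))² = (-13 + √8)² = (-13 + 2*√2)²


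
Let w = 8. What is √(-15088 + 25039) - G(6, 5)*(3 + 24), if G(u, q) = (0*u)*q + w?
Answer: -216 + √9951 ≈ -116.25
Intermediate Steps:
G(u, q) = 8 (G(u, q) = (0*u)*q + 8 = 0*q + 8 = 0 + 8 = 8)
√(-15088 + 25039) - G(6, 5)*(3 + 24) = √(-15088 + 25039) - 8*(3 + 24) = √9951 - 8*27 = √9951 - 1*216 = √9951 - 216 = -216 + √9951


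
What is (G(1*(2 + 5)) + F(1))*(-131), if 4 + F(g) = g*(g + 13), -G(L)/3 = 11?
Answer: 3013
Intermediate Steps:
G(L) = -33 (G(L) = -3*11 = -33)
F(g) = -4 + g*(13 + g) (F(g) = -4 + g*(g + 13) = -4 + g*(13 + g))
(G(1*(2 + 5)) + F(1))*(-131) = (-33 + (-4 + 1² + 13*1))*(-131) = (-33 + (-4 + 1 + 13))*(-131) = (-33 + 10)*(-131) = -23*(-131) = 3013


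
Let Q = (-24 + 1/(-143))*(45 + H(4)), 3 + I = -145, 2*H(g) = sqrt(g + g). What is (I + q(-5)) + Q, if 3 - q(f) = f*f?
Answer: -178795/143 - 3433*sqrt(2)/143 ≈ -1284.3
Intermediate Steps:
q(f) = 3 - f**2 (q(f) = 3 - f*f = 3 - f**2)
H(g) = sqrt(2)*sqrt(g)/2 (H(g) = sqrt(g + g)/2 = sqrt(2*g)/2 = (sqrt(2)*sqrt(g))/2 = sqrt(2)*sqrt(g)/2)
I = -148 (I = -3 - 145 = -148)
Q = -154485/143 - 3433*sqrt(2)/143 (Q = (-24 + 1/(-143))*(45 + sqrt(2)*sqrt(4)/2) = (-24 - 1/143)*(45 + (1/2)*sqrt(2)*2) = -3433*(45 + sqrt(2))/143 = -154485/143 - 3433*sqrt(2)/143 ≈ -1114.3)
(I + q(-5)) + Q = (-148 + (3 - 1*(-5)**2)) + (-154485/143 - 3433*sqrt(2)/143) = (-148 + (3 - 1*25)) + (-154485/143 - 3433*sqrt(2)/143) = (-148 + (3 - 25)) + (-154485/143 - 3433*sqrt(2)/143) = (-148 - 22) + (-154485/143 - 3433*sqrt(2)/143) = -170 + (-154485/143 - 3433*sqrt(2)/143) = -178795/143 - 3433*sqrt(2)/143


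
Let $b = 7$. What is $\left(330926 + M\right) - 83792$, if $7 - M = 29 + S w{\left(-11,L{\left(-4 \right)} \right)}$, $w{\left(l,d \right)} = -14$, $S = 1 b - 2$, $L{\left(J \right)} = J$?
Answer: $247182$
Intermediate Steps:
$S = 5$ ($S = 1 \cdot 7 - 2 = 7 - 2 = 5$)
$M = 48$ ($M = 7 - \left(29 + 5 \left(-14\right)\right) = 7 - \left(29 - 70\right) = 7 - -41 = 7 + 41 = 48$)
$\left(330926 + M\right) - 83792 = \left(330926 + 48\right) - 83792 = 330974 - 83792 = 247182$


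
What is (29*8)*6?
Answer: 1392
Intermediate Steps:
(29*8)*6 = 232*6 = 1392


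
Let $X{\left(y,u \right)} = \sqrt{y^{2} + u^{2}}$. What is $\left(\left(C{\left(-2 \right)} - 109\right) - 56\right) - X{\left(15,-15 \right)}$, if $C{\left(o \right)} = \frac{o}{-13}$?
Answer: $- \frac{2143}{13} - 15 \sqrt{2} \approx -186.06$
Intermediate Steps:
$X{\left(y,u \right)} = \sqrt{u^{2} + y^{2}}$
$C{\left(o \right)} = - \frac{o}{13}$ ($C{\left(o \right)} = o \left(- \frac{1}{13}\right) = - \frac{o}{13}$)
$\left(\left(C{\left(-2 \right)} - 109\right) - 56\right) - X{\left(15,-15 \right)} = \left(\left(\left(- \frac{1}{13}\right) \left(-2\right) - 109\right) - 56\right) - \sqrt{\left(-15\right)^{2} + 15^{2}} = \left(\left(\frac{2}{13} - 109\right) - 56\right) - \sqrt{225 + 225} = \left(- \frac{1415}{13} - 56\right) - \sqrt{450} = - \frac{2143}{13} - 15 \sqrt{2}$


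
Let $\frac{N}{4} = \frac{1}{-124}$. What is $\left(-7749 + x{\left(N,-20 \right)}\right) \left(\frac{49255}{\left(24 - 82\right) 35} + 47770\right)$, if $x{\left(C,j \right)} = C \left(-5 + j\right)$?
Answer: $- \frac{2328052602593}{6293} \approx -3.6994 \cdot 10^{8}$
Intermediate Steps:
$N = - \frac{1}{31}$ ($N = \frac{4}{-124} = 4 \left(- \frac{1}{124}\right) = - \frac{1}{31} \approx -0.032258$)
$\left(-7749 + x{\left(N,-20 \right)}\right) \left(\frac{49255}{\left(24 - 82\right) 35} + 47770\right) = \left(-7749 - \frac{-5 - 20}{31}\right) \left(\frac{49255}{\left(24 - 82\right) 35} + 47770\right) = \left(-7749 - - \frac{25}{31}\right) \left(\frac{49255}{\left(-58\right) 35} + 47770\right) = \left(-7749 + \frac{25}{31}\right) \left(\frac{49255}{-2030} + 47770\right) = - \frac{240194 \left(49255 \left(- \frac{1}{2030}\right) + 47770\right)}{31} = - \frac{240194 \left(- \frac{9851}{406} + 47770\right)}{31} = \left(- \frac{240194}{31}\right) \frac{19384769}{406} = - \frac{2328052602593}{6293}$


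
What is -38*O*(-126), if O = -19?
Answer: -90972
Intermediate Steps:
-38*O*(-126) = -38*(-19)*(-126) = 722*(-126) = -90972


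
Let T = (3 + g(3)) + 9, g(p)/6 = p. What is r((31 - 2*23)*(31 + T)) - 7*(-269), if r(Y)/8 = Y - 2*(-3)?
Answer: -5389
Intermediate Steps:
g(p) = 6*p
T = 30 (T = (3 + 6*3) + 9 = (3 + 18) + 9 = 21 + 9 = 30)
r(Y) = 48 + 8*Y (r(Y) = 8*(Y - 2*(-3)) = 8*(Y + 6) = 8*(6 + Y) = 48 + 8*Y)
r((31 - 2*23)*(31 + T)) - 7*(-269) = (48 + 8*((31 - 2*23)*(31 + 30))) - 7*(-269) = (48 + 8*((31 - 46)*61)) - 1*(-1883) = (48 + 8*(-15*61)) + 1883 = (48 + 8*(-915)) + 1883 = (48 - 7320) + 1883 = -7272 + 1883 = -5389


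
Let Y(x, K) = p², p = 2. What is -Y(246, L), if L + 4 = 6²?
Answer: -4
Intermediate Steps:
L = 32 (L = -4 + 6² = -4 + 36 = 32)
Y(x, K) = 4 (Y(x, K) = 2² = 4)
-Y(246, L) = -1*4 = -4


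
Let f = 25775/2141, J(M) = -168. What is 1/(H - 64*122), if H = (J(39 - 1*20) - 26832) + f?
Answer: -2141/74498153 ≈ -2.8739e-5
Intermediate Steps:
f = 25775/2141 (f = 25775*(1/2141) = 25775/2141 ≈ 12.039)
H = -57781225/2141 (H = (-168 - 26832) + 25775/2141 = -27000 + 25775/2141 = -57781225/2141 ≈ -26988.)
1/(H - 64*122) = 1/(-57781225/2141 - 64*122) = 1/(-57781225/2141 - 7808) = 1/(-74498153/2141) = -2141/74498153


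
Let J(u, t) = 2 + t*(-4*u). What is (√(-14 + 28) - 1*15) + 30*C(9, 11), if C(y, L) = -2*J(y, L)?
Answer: 23625 + √14 ≈ 23629.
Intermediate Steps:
J(u, t) = 2 - 4*t*u
C(y, L) = -4 + 8*L*y (C(y, L) = -2*(2 - 4*L*y) = -4 + 8*L*y)
(√(-14 + 28) - 1*15) + 30*C(9, 11) = (√(-14 + 28) - 1*15) + 30*(-4 + 8*11*9) = (√14 - 15) + 30*(-4 + 792) = (-15 + √14) + 30*788 = (-15 + √14) + 23640 = 23625 + √14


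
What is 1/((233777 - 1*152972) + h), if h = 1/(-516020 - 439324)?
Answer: 955344/77196571919 ≈ 1.2375e-5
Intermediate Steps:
h = -1/955344 (h = 1/(-955344) = -1/955344 ≈ -1.0467e-6)
1/((233777 - 1*152972) + h) = 1/((233777 - 1*152972) - 1/955344) = 1/((233777 - 152972) - 1/955344) = 1/(80805 - 1/955344) = 1/(77196571919/955344) = 955344/77196571919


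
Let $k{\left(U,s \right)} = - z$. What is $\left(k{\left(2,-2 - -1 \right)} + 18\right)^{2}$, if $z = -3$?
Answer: $441$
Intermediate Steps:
$k{\left(U,s \right)} = 3$ ($k{\left(U,s \right)} = \left(-1\right) \left(-3\right) = 3$)
$\left(k{\left(2,-2 - -1 \right)} + 18\right)^{2} = \left(3 + 18\right)^{2} = 21^{2} = 441$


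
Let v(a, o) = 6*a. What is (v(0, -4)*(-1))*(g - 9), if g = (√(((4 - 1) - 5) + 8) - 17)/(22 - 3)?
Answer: 0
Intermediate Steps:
g = -17/19 + √6/19 (g = (√((3 - 5) + 8) - 17)/19 = (√(-2 + 8) - 17)*(1/19) = (√6 - 17)*(1/19) = (-17 + √6)*(1/19) = -17/19 + √6/19 ≈ -0.76582)
(v(0, -4)*(-1))*(g - 9) = ((6*0)*(-1))*((-17/19 + √6/19) - 9) = (0*(-1))*(-188/19 + √6/19) = 0*(-188/19 + √6/19) = 0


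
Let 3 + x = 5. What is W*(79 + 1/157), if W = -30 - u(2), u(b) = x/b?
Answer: -384524/157 ≈ -2449.2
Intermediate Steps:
x = 2 (x = -3 + 5 = 2)
u(b) = 2/b
W = -31 (W = -30 - 2/2 = -30 - 1*1 = -30 - 1 = -31)
W*(79 + 1/157) = -31*(79 + 1/157) = -31*12404/157 = -384524/157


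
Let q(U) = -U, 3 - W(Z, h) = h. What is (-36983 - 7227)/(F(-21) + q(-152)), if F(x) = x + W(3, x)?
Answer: -8842/31 ≈ -285.23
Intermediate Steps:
W(Z, h) = 3 - h
F(x) = 3 (F(x) = x + (3 - x) = 3)
(-36983 - 7227)/(F(-21) + q(-152)) = (-36983 - 7227)/(3 - 1*(-152)) = -44210/(3 + 152) = -44210/155 = -44210*1/155 = -8842/31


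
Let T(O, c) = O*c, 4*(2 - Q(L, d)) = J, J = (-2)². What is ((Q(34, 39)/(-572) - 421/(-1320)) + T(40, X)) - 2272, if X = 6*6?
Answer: -14271677/17160 ≈ -831.68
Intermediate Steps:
J = 4
Q(L, d) = 1 (Q(L, d) = 2 - ¼*4 = 2 - 1 = 1)
X = 36
((Q(34, 39)/(-572) - 421/(-1320)) + T(40, X)) - 2272 = ((1/(-572) - 421/(-1320)) + 40*36) - 2272 = ((1*(-1/572) - 421*(-1/1320)) + 1440) - 2272 = ((-1/572 + 421/1320) + 1440) - 2272 = (5443/17160 + 1440) - 2272 = 24715843/17160 - 2272 = -14271677/17160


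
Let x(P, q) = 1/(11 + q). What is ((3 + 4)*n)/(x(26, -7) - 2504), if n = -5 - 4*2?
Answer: 364/10015 ≈ 0.036345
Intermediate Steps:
n = -13 (n = -5 - 8 = -13)
((3 + 4)*n)/(x(26, -7) - 2504) = ((3 + 4)*(-13))/(1/(11 - 7) - 2504) = (7*(-13))/(1/4 - 2504) = -91/(¼ - 2504) = -91/(-10015/4) = -91*(-4/10015) = 364/10015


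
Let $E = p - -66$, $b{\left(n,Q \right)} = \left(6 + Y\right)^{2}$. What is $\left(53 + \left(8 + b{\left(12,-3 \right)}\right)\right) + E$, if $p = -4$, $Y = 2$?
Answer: $187$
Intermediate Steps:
$b{\left(n,Q \right)} = 64$ ($b{\left(n,Q \right)} = \left(6 + 2\right)^{2} = 8^{2} = 64$)
$E = 62$ ($E = -4 - -66 = -4 + 66 = 62$)
$\left(53 + \left(8 + b{\left(12,-3 \right)}\right)\right) + E = \left(53 + \left(8 + 64\right)\right) + 62 = \left(53 + 72\right) + 62 = 125 + 62 = 187$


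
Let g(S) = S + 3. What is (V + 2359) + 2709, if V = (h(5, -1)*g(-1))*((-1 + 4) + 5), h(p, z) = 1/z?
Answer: 5052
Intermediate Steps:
g(S) = 3 + S
V = -16 (V = ((3 - 1)/(-1))*((-1 + 4) + 5) = (-1*2)*(3 + 5) = -2*8 = -16)
(V + 2359) + 2709 = (-16 + 2359) + 2709 = 2343 + 2709 = 5052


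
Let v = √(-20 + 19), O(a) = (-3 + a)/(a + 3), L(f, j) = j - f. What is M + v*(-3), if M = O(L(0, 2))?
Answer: -⅕ - 3*I ≈ -0.2 - 3.0*I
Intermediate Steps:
O(a) = (-3 + a)/(3 + a)
M = -⅕ (M = (-3 + (2 - 1*0))/(3 + (2 - 1*0)) = (-3 + (2 + 0))/(3 + (2 + 0)) = (-3 + 2)/(3 + 2) = -1/5 = (⅕)*(-1) = -⅕ ≈ -0.20000)
v = I (v = √(-1) = I ≈ 1.0*I)
M + v*(-3) = -⅕ + I*(-3) = -⅕ - 3*I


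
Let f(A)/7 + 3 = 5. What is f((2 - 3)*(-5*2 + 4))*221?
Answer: 3094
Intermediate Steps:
f(A) = 14 (f(A) = -21 + 7*5 = -21 + 35 = 14)
f((2 - 3)*(-5*2 + 4))*221 = 14*221 = 3094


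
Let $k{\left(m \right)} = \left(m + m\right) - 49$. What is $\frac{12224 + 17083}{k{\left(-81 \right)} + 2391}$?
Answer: $\frac{29307}{2180} \approx 13.444$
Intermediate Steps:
$k{\left(m \right)} = -49 + 2 m$ ($k{\left(m \right)} = 2 m - 49 = -49 + 2 m$)
$\frac{12224 + 17083}{k{\left(-81 \right)} + 2391} = \frac{12224 + 17083}{\left(-49 + 2 \left(-81\right)\right) + 2391} = \frac{29307}{\left(-49 - 162\right) + 2391} = \frac{29307}{-211 + 2391} = \frac{29307}{2180}$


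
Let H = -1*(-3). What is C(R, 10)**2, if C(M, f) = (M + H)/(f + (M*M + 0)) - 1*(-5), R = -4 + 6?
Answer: 5625/196 ≈ 28.699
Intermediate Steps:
R = 2
H = 3
C(M, f) = 5 + (3 + M)/(f + M**2) (C(M, f) = (M + 3)/(f + (M*M + 0)) - 1*(-5) = (3 + M)/(f + (M**2 + 0)) + 5 = (3 + M)/(f + M**2) + 5 = 5 + (3 + M)/(f + M**2))
C(R, 10)**2 = ((3 + 2 + 5*10 + 5*2**2)/(10 + 2**2))**2 = ((3 + 2 + 50 + 5*4)/(10 + 4))**2 = ((3 + 2 + 50 + 20)/14)**2 = ((1/14)*75)**2 = (75/14)**2 = 5625/196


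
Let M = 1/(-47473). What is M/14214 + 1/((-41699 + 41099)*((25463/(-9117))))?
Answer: 1025327520529/1718195425578600 ≈ 0.00059675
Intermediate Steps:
M = -1/47473 ≈ -2.1065e-5
M/14214 + 1/((-41699 + 41099)*((25463/(-9117)))) = -1/47473/14214 + 1/((-41699 + 41099)*((25463/(-9117)))) = -1/47473*1/14214 + 1/((-600)*((25463*(-1/9117)))) = -1/674781222 - 1/(600*(-25463/9117)) = -1/674781222 - 1/600*(-9117/25463) = -1/674781222 + 3039/5092600 = 1025327520529/1718195425578600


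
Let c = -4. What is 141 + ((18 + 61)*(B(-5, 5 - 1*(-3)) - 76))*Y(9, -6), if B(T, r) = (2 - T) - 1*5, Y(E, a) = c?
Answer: 23525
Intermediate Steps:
Y(E, a) = -4
B(T, r) = -3 - T (B(T, r) = (2 - T) - 5 = -3 - T)
141 + ((18 + 61)*(B(-5, 5 - 1*(-3)) - 76))*Y(9, -6) = 141 + ((18 + 61)*((-3 - 1*(-5)) - 76))*(-4) = 141 + (79*((-3 + 5) - 76))*(-4) = 141 + (79*(2 - 76))*(-4) = 141 + (79*(-74))*(-4) = 141 - 5846*(-4) = 141 + 23384 = 23525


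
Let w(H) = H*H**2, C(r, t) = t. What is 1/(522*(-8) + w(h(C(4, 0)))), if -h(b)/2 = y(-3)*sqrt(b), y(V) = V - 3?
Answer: -1/4176 ≈ -0.00023946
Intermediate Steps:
y(V) = -3 + V
h(b) = 12*sqrt(b) (h(b) = -2*(-3 - 3)*sqrt(b) = -(-12)*sqrt(b) = 12*sqrt(b))
w(H) = H**3
1/(522*(-8) + w(h(C(4, 0)))) = 1/(522*(-8) + (12*sqrt(0))**3) = 1/(-4176 + (12*0)**3) = 1/(-4176 + 0**3) = 1/(-4176 + 0) = 1/(-4176) = -1/4176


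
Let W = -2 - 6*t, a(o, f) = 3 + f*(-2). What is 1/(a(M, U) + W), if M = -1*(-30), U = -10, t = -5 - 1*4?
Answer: 1/75 ≈ 0.013333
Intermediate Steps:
t = -9 (t = -5 - 4 = -9)
M = 30
a(o, f) = 3 - 2*f
W = 52 (W = -2 - 6*(-9) = -2 + 54 = 52)
1/(a(M, U) + W) = 1/((3 - 2*(-10)) + 52) = 1/((3 + 20) + 52) = 1/(23 + 52) = 1/75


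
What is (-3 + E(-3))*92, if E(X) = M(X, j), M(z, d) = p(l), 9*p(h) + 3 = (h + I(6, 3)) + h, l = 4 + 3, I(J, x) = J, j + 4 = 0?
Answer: -920/9 ≈ -102.22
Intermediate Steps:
j = -4 (j = -4 + 0 = -4)
l = 7
p(h) = ⅓ + 2*h/9 (p(h) = -⅓ + ((h + 6) + h)/9 = -⅓ + ((6 + h) + h)/9 = -⅓ + (6 + 2*h)/9 = -⅓ + (⅔ + 2*h/9) = ⅓ + 2*h/9)
M(z, d) = 17/9 (M(z, d) = ⅓ + (2/9)*7 = ⅓ + 14/9 = 17/9)
E(X) = 17/9
(-3 + E(-3))*92 = (-3 + 17/9)*92 = -10/9*92 = -920/9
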